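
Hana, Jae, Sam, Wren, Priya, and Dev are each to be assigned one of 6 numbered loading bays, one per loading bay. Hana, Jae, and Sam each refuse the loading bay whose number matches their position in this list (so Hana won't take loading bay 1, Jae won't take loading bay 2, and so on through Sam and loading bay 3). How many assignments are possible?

Let Aᵢ (for i ∈ {1, 2, 3}) be the placements that put person i in their forbidden loading bay. Any j of these fix j positions, leaving (6−j)! ways to fill the rest, and there are C(3,j) ways to pick which j.
By inclusion–exclusion, the number of valid placements is Σ_{j=0}^{3} (−1)^j C(3,j)·(6−j)!.
Computing: 720 − 360 + 72 − 6 = 426.

426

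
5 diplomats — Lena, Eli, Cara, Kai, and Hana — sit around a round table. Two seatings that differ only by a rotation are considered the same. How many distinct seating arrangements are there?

24

Around a circle, 5 distinct people have 5!/5 = (4)! = 24 rotationally distinct seatings.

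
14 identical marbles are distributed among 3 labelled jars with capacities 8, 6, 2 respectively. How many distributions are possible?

By stars and bars, unrestricted non-negative solutions to x_1+…+x_3 = 14 number C(14+2,2) = 120.
Subtract solutions that violate a single cap (substitute x_i' = x_i − (cap_i+1)): x_1 ≥ 9 gives C(7,2) = 21; x_2 ≥ 7 gives C(9,2) = 36; x_3 ≥ 3 gives C(13,2) = 78. Together 135.
Add back pairs where two caps are both exceeded: 0 + 6 + 15 = 21.
By inclusion–exclusion the count is 120 − 135 + 21 = 6.

6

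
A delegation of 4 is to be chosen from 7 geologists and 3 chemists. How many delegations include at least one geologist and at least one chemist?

Unrestricted: C(10,4) = 210 ways to pick any 4 of the 10.
Selections missing a whole group: no geologists → C(3,4) = 0; no chemists → C(7,4) = 35.
Both groups omitted at once is impossible, so 210 − 35 = 175.

175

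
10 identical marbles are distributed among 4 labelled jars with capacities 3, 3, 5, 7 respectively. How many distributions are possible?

85

Without the upper bounds there are C(13,3) = 286 ways to split 10 among 4 jars.
Subtract solutions that violate a single cap (substitute x_i' = x_i − (cap_i+1)): x_1 ≥ 4 gives C(9,3) = 84; x_2 ≥ 4 gives C(9,3) = 84; x_3 ≥ 6 gives C(7,3) = 35; x_4 ≥ 8 gives C(5,3) = 10. Together 213.
Add back pairs where two caps are both exceeded: 10 + 1 + 0 + 1 + 0 + 0 = 12.
By inclusion–exclusion the count is 286 − 213 + 12 = 85.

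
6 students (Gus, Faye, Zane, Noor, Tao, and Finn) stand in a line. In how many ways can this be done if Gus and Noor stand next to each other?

240

Treat {Gus, Noor} as a single unit. There are 5 units to order, and the pair itself can be ordered 2 ways.
That gives 2 × 5! = 2 × 120 = 240.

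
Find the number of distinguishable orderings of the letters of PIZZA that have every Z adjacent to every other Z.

Treat the 2 copies of Z as a single block. The multiset to arrange is then {ZZ, A, I, P}, 4 items in all.
All 4 items are distinct, so there are (4)! = 24 arrangements.

24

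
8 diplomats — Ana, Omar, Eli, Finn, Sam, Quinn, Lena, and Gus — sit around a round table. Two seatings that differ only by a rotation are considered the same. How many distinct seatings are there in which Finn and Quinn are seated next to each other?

1440

Glue Finn and Quinn into a block (2 internal orders). Seating 7 units around a circle gives (6)! arrangements.
So 2 × (6)! = 2 × 720 = 1440.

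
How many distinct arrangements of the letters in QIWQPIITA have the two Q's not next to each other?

There are 9!/(3!·2!) = 30240 arrangements of QIWQPIITA in total.
If the two Q's are adjacent, glue them into one block, leaving 8 items to arrange: (8)!/(3!) = 6720 ways.
Hence 30240 − 6720 = 23520.

23520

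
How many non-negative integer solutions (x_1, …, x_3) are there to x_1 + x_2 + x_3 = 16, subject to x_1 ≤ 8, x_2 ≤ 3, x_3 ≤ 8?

Without the upper bounds there are C(18,2) = 153 ways to split 16 among 3 variables.
Subtract solutions that violate a single cap (substitute x_i' = x_i − (cap_i+1)): x_1 ≥ 9 gives C(9,2) = 36; x_2 ≥ 4 gives C(14,2) = 91; x_3 ≥ 9 gives C(9,2) = 36. Together 163.
Add back pairs where two caps are both exceeded: 10 + 0 + 10 = 20.
By inclusion–exclusion the count is 153 − 163 + 20 = 10.

10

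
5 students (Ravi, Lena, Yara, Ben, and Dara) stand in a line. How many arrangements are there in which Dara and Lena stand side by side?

48

Place the 3 others and the Dara-Lena pair as 4 objects in a line; the pair has 2 internal arrangements.
So the count is 2·(4)! = 48.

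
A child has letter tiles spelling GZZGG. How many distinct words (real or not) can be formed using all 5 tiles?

10

Letter multiplicities in GZZGG: G×3, Z×2.
The number of distinct arrangements is 5!/(3!·2!) = 120/12 = 10.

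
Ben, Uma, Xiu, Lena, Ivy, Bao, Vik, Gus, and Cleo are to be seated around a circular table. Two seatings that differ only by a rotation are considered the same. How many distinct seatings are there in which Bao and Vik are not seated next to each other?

Without the restriction there are (8)! = 40320 seatings.
Those with Bao next to Vik: fuse the pair into one unit and seat 8 units around a circle — 2·(7)! = 10080.
Subtracting, 40320 − 10080 = 30240.

30240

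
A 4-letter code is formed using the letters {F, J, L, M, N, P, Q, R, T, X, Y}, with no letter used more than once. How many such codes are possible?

Choose and order 4 of the 11 symbols: the first letter has 11 options, the next 10, then 9, 8.
11 × 10 × 9 × 8 = 7920.

7920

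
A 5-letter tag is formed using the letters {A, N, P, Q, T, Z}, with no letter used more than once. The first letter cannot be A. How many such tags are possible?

600

The first letter has 6−1 = 5 choices (anything except A).
The remaining 4 letters are filled from the other 5 symbols without repetition: 5 × 4 × 3 × 2 = 120.
Total: 5 × 120 = 600.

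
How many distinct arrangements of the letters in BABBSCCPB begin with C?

With the first slot taken by C, it remains to arrange the other 8 letters (BABBSCPB).
Those 8 letters have B appearing 4 times, giving (8)!/(4!) = 1680.

1680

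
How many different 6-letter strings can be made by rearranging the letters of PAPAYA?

The 6 letters of PAPAYA have repeats: A appearing 3 times and P appearing twice.
Dividing 6! = 720 by 3!·2! = 12 for the repeated letters gives 60.

60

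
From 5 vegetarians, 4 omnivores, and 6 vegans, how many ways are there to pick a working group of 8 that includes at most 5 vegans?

Split by how many vegans are chosen (0 through 5).
Sum: C(6,0)·C(9,8) + C(6,1)·C(9,7) + C(6,2)·C(9,6) + C(6,3)·C(9,5) + C(6,4)·C(9,4) + C(6,5)·C(9,3) = 9 + 216 + 1260 + 2520 + 1890 + 504 = 6399.

6399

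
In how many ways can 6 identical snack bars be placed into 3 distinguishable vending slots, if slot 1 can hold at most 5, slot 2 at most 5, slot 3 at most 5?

25

Without the upper bounds there are C(8,2) = 28 ways to split 6 among 3 vending slots.
Subtract solutions that violate a single cap (substitute x_i' = x_i − (cap_i+1)): x_1 ≥ 6 gives C(2,2) = 1; x_2 ≥ 6 gives C(2,2) = 1; x_3 ≥ 6 gives C(2,2) = 1. Together 3.
No two caps can be exceeded simultaneously, so the pair terms are all 0.
By inclusion–exclusion the count is 28 − 3 + 0 = 25.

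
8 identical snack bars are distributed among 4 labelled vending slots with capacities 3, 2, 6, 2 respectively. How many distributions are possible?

32

By stars and bars, unrestricted non-negative solutions to x_1+…+x_4 = 8 number C(8+3,3) = 165.
Subtract solutions that violate a single cap (substitute x_i' = x_i − (cap_i+1)): x_1 ≥ 4 gives C(7,3) = 35; x_2 ≥ 3 gives C(8,3) = 56; x_3 ≥ 7 gives C(4,3) = 4; x_4 ≥ 3 gives C(8,3) = 56. Together 151.
Add back pairs where two caps are both exceeded: 4 + 0 + 4 + 0 + 10 + 0 = 18.
By inclusion–exclusion the count is 165 − 151 + 18 = 32.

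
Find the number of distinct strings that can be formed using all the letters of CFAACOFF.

The 8 letters of CFAACOFF have repeats: A appearing twice, C appearing twice, and F appearing 3 times.
So there are 8! / (3!·2!·2!) = 1680 distinguishable arrangements.

1680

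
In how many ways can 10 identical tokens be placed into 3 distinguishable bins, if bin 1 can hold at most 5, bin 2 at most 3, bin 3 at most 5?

By stars and bars, unrestricted non-negative solutions to x_1+…+x_3 = 10 number C(10+2,2) = 66.
Subtract solutions that violate a single cap (substitute x_i' = x_i − (cap_i+1)): x_1 ≥ 6 gives C(6,2) = 15; x_2 ≥ 4 gives C(8,2) = 28; x_3 ≥ 6 gives C(6,2) = 15. Together 58.
Add back pairs where two caps are both exceeded: 1 + 0 + 1 = 2.
By inclusion–exclusion the count is 66 − 58 + 2 = 10.

10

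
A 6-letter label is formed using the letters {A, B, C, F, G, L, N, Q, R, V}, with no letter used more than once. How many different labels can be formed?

Choose and order 6 of the 10 symbols: the first letter has 10 options, the next 9, and so on down to 5.
10 × 9 × 8 × 7 × 6 × 5 = 151200.

151200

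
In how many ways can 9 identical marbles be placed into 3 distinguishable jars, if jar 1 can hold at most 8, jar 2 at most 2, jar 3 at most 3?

Without the upper bounds there are C(11,2) = 55 ways to split 9 among 3 jars.
Subtract solutions that violate a single cap (substitute x_i' = x_i − (cap_i+1)): x_1 ≥ 9 gives C(2,2) = 1; x_2 ≥ 3 gives C(8,2) = 28; x_3 ≥ 4 gives C(7,2) = 21. Together 50.
Add back pairs where two caps are both exceeded: 0 + 0 + 6 = 6.
By inclusion–exclusion the count is 55 − 50 + 6 = 11.

11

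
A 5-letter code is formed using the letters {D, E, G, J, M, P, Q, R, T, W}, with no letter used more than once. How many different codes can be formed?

This is a permutation of 5 out of 10: P(10,5) = 10!/5!.
10 × 9 × 8 × 7 × 6 = 30240.

30240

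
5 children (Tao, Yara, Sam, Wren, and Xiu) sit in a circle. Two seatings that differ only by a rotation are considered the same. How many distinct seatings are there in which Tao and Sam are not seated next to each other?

All circular seatings of 5 people number (4)! = 24.
Those with Tao next to Sam: fuse the pair into one unit and seat 4 units around a circle — 2·(3)! = 12.
Subtracting, 24 − 12 = 12.

12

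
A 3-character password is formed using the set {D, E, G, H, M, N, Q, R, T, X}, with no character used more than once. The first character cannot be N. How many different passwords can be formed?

The first character has 10−1 = 9 choices (anything except N).
The remaining 2 characters are filled from the other 9 symbols without repetition: 9 × 8 = 72.
Total: 9 × 72 = 648.

648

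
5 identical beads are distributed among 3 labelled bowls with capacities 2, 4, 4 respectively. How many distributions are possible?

13

Without the upper bounds there are C(7,2) = 21 ways to split 5 among 3 bowls.
Subtract solutions that violate a single cap (substitute x_i' = x_i − (cap_i+1)): x_1 ≥ 3 gives C(4,2) = 6; x_2 ≥ 5 gives C(2,2) = 1; x_3 ≥ 5 gives C(2,2) = 1. Together 8.
No two caps can be exceeded simultaneously, so the pair terms are all 0.
By inclusion–exclusion the count is 21 − 8 + 0 = 13.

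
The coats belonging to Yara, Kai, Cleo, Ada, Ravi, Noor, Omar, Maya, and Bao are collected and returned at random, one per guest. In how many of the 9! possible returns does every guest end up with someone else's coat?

133496

This is the derangement count D_9: permutations of 9 items with no fixed point.
By inclusion–exclusion this is Σ_{j=0}^{9} (−1)^j C(9,j)·(9−j)!.
Computing: 362880 − 362880 + 181440 − 60480 + 15120 − 3024 + 504 − 72 + 9 − 1 = 133496.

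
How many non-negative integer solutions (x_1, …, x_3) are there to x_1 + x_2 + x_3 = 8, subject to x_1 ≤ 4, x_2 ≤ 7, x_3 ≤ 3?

Without the upper bounds there are C(10,2) = 45 ways to split 8 among 3 variables.
Subtract solutions that violate a single cap (substitute x_i' = x_i − (cap_i+1)): x_1 ≥ 5 gives C(5,2) = 10; x_2 ≥ 8 gives C(2,2) = 1; x_3 ≥ 4 gives C(6,2) = 15. Together 26.
No two caps can be exceeded simultaneously, so the pair terms are all 0.
By inclusion–exclusion the count is 45 − 26 + 0 = 19.

19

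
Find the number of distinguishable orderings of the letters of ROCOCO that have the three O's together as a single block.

Treat the 3 copies of O as a single block. The multiset to arrange is then {OOO, C, C, R}, 4 items in all.
That gives (4)!/(2!) = 12 arrangements.

12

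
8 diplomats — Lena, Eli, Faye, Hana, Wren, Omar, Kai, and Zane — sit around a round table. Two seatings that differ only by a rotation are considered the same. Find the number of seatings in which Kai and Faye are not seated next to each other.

3600

All circular seatings of 8 people number (7)! = 5040.
Those with Kai next to Faye: fuse the pair into one unit and seat 7 units around a circle — 2·(6)! = 1440.
Subtracting, 5040 − 1440 = 3600.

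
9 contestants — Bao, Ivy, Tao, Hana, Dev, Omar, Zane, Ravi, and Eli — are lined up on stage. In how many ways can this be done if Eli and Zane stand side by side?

80640

Place the 7 others and the Eli-Zane pair as 8 objects in a line; the pair has 2 internal arrangements.
That gives 2 × 8! = 2 × 40320 = 80640.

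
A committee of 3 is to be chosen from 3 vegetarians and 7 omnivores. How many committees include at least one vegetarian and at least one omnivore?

Unrestricted: C(10,3) = 120 ways to pick any 3 of the 10.
Selections missing a whole group: no vegetarians → C(7,3) = 35; no omnivores → C(3,3) = 1.
Both groups omitted at once is impossible, so 120 − 36 = 84.

84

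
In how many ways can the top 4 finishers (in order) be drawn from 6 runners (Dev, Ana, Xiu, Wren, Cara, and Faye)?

This is an ordered selection of 4 from 6: P(6,4).
That gives 6 × 5 × 4 × 3 = 360.

360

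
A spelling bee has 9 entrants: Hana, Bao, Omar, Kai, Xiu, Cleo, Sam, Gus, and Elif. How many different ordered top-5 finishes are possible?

15120

There are 9 choices for 1st place, 8 for 2nd, and so on down to 5 for position 5.
That gives 9 × 8 × 7 × 6 × 5 = 15120.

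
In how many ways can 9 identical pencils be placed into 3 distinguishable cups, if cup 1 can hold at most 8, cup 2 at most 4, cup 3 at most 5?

Without the upper bounds there are C(11,2) = 55 ways to split 9 among 3 cups.
Subtract solutions that violate a single cap (substitute x_i' = x_i − (cap_i+1)): x_1 ≥ 9 gives C(2,2) = 1; x_2 ≥ 5 gives C(6,2) = 15; x_3 ≥ 6 gives C(5,2) = 10. Together 26.
No two caps can be exceeded simultaneously, so the pair terms are all 0.
By inclusion–exclusion the count is 55 − 26 + 0 = 29.

29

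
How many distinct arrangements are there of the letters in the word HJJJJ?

5

Letter multiplicities in HJJJJ: H×1, J×4.
The number of distinct arrangements is 5!/(4!) = 120/24 = 5.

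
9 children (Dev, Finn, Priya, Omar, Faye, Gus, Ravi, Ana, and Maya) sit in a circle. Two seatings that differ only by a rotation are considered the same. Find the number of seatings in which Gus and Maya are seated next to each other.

Treat {Gus, Maya} as one unit (2 internal orders) and seat the resulting 8 units around the table: (7)! circular arrangements.
So 2 × (7)! = 2 × 5040 = 10080.

10080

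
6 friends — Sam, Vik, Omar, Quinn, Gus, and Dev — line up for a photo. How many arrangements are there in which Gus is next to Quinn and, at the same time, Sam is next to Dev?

96

Treat {Gus,Quinn} as one block (2 orders) and {Sam,Dev} as another (2 orders).
That leaves 4 units to arrange: 2 × 2 × 4! = 4 × 24 = 96.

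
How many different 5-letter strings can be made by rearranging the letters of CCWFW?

CCWFW has 5 letters with C appearing twice and W appearing twice.
Dividing 5! = 120 by 2!·2! = 4 for the repeated letters gives 30.

30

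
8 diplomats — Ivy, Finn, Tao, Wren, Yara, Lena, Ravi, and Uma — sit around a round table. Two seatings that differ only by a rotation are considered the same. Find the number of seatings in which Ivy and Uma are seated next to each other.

1440

Treat {Ivy, Uma} as one unit (2 internal orders) and seat the resulting 7 units around the table: (6)! circular arrangements.
So 2 × (6)! = 2 × 720 = 1440.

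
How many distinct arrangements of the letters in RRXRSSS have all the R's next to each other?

Treat the 3 copies of R as a single block. The multiset to arrange is then {RRR, S, S, S, X}, 5 items in all.
That gives (5)!/(3!) = 20 arrangements.

20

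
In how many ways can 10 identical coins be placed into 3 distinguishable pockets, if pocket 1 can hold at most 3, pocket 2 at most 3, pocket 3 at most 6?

By stars and bars, unrestricted non-negative solutions to x_1+…+x_3 = 10 number C(10+2,2) = 66.
Subtract solutions that violate a single cap (substitute x_i' = x_i − (cap_i+1)): x_1 ≥ 4 gives C(8,2) = 28; x_2 ≥ 4 gives C(8,2) = 28; x_3 ≥ 7 gives C(5,2) = 10. Together 66.
Add back pairs where two caps are both exceeded: 6 + 0 + 0 = 6.
By inclusion–exclusion the count is 66 − 66 + 6 = 6.

6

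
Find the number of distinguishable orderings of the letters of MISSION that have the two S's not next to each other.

900

There are 7!/(2!·2!) = 1260 arrangements of MISSION in total.
Arrangements with the S's together: treat SS as one letter, giving (6)!/(2!) = 360.
Subtracting, 1260 − 360 = 900 arrangements keep the S's apart.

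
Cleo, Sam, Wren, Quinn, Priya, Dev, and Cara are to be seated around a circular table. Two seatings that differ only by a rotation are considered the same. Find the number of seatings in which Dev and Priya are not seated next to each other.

480

Without the restriction there are (6)! = 720 seatings.
Seatings with Dev beside Priya: treat them as a block with 2 internal orders, giving 2 × (5)! = 240.
Subtracting, 720 − 240 = 480.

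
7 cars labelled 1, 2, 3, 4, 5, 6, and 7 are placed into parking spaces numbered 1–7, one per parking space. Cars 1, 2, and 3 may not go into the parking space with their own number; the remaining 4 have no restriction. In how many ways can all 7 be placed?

3216

Let Aᵢ (for i ∈ {1, 2, 3}) be the placements that put car i in its forbidden parking space. Any j of these fix j positions, leaving (7−j)! ways to fill the rest, and there are C(3,j) ways to pick which j.
By inclusion–exclusion, the number of valid placements is Σ_{j=0}^{3} (−1)^j C(3,j)·(7−j)!.
Computing: 5040 − 2160 + 360 − 24 = 3216.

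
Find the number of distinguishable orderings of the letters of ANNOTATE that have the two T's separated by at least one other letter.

3780

Total arrangements of ANNOTATE: 8!/(2!·2!·2!) = 5040.
Arrangements with the T's together: treat TT as one letter, giving (7)!/(2!·2!) = 1260.
Hence 5040 − 1260 = 3780.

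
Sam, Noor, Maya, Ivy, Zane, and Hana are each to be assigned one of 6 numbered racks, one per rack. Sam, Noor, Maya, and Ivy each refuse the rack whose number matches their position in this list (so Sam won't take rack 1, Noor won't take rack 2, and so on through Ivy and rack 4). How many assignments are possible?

362

Let Aᵢ (for 1 ≤ i ≤ 4) be the placements that put person i in their forbidden rack. Any j of these fix j positions, leaving (6−j)! ways to fill the rest, and there are C(4,j) ways to pick which j.
By inclusion–exclusion, the number of valid placements is Σ_{j=0}^{4} (−1)^j C(4,j)·(6−j)!.
Computing: 720 − 480 + 144 − 24 + 2 = 362.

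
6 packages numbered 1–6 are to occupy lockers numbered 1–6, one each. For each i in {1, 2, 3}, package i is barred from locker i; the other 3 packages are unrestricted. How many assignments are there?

426

Let Aᵢ (for i ∈ {1, 2, 3}) be the placements that put package i in its forbidden locker. Any j of these fix j positions, leaving (6−j)! ways to fill the rest, and there are C(3,j) ways to pick which j.
By inclusion–exclusion, the number of valid placements is Σ_{j=0}^{3} (−1)^j C(3,j)·(6−j)!.
Computing: 720 − 360 + 72 − 6 = 426.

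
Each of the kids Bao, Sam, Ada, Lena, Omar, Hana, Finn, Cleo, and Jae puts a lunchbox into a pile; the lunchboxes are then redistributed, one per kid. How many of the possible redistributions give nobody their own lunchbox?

133496

Count assignments avoiding every fixed point. For any j of the 9 kids fixed to their own lunchbox, the other 9−j can be arranged in (9−j)! ways.
By inclusion–exclusion this is Σ_{j=0}^{9} (−1)^j C(9,j)·(9−j)!.
Computing: 362880 − 362880 + 181440 − 60480 + 15120 − 3024 + 504 − 72 + 9 − 1 = 133496.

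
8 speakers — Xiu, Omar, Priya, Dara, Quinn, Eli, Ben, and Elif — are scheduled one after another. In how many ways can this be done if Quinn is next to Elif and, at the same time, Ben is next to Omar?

Treat {Quinn,Elif} as one block (2 orders) and {Ben,Omar} as another (2 orders).
That leaves 6 units to arrange: 2 × 2 × 6! = 4 × 720 = 2880.

2880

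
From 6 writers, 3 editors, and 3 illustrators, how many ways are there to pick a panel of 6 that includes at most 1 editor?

462

Split by how many editors are chosen (0 through 1).
Sum: C(3,0)·C(9,6) + C(3,1)·C(9,5) = 84 + 378 = 462.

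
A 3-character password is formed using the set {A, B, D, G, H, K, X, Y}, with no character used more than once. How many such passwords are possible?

336

This is a permutation of 3 out of 8: P(8,3) = 8!/5!.
That product is 8 × 7 × 6 = 336.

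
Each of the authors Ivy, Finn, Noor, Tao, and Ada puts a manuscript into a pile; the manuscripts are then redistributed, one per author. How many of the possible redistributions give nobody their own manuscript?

Let Aᵢ be the assignments in which author i gets their own manuscript. We want the size of the complement of A₁∪…∪A_5.
By inclusion–exclusion this is Σ_{j=0}^{5} (−1)^j C(5,j)·(5−j)!.
Computing: 120 − 120 + 60 − 20 + 5 − 1 = 44.

44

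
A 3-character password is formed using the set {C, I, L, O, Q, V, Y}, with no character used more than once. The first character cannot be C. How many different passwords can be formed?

The first character has 7−1 = 6 choices (anything except C).
The remaining 2 characters are filled from the other 6 symbols without repetition: 6 × 5 = 30.
Total: 6 × 30 = 180.

180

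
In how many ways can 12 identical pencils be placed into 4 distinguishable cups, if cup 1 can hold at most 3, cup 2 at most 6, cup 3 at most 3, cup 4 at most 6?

64

Ignoring the caps, the number of non-negative solutions to x_1+…+x_4 = 12 is C(15,3) = 455.
Subtract solutions that violate a single cap (substitute x_i' = x_i − (cap_i+1)): x_1 ≥ 4 gives C(11,3) = 165; x_2 ≥ 7 gives C(8,3) = 56; x_3 ≥ 4 gives C(11,3) = 165; x_4 ≥ 7 gives C(8,3) = 56. Together 442.
Add back pairs where two caps are both exceeded: 4 + 35 + 4 + 4 + 0 + 4 = 51.
By inclusion–exclusion the count is 455 − 442 + 51 = 64.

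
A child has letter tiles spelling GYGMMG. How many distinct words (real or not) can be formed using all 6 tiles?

The 6 letters of GYGMMG have repeats: G appearing 3 times and M appearing twice.
Dividing 6! = 720 by 3!·2! = 12 for the repeated letters gives 60.

60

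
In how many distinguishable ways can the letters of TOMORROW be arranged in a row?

3360

The 8 letters of TOMORROW have repeats: O appearing 3 times and R appearing twice.
So there are 8! / (3!·2!) = 3360 distinguishable arrangements.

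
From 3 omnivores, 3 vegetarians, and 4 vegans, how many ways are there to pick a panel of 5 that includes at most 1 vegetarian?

Split by how many vegetarians are chosen (0 through 1).
Sum: C(3,0)·C(7,5) + C(3,1)·C(7,4) = 21 + 105 = 126.

126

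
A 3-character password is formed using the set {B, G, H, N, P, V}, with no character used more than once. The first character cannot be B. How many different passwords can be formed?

The first character has 6−1 = 5 choices (anything except B).
The remaining 2 characters are filled from the other 5 symbols without repetition: 5 × 4 = 20.
Total: 5 × 20 = 100.

100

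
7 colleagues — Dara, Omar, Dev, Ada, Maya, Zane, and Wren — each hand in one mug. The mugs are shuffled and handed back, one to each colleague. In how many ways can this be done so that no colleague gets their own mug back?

Count assignments avoiding every fixed point. For any j of the 7 colleagues fixed to their own mug, the other 7−j can be arranged in (7−j)! ways.
By inclusion–exclusion this is Σ_{j=0}^{7} (−1)^j C(7,j)·(7−j)!.
Computing: 5040 − 5040 + 2520 − 840 + 210 − 42 + 7 − 1 = 1854.

1854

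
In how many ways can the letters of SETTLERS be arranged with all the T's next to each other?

1260

Treat the 2 copies of T as a single block. The multiset to arrange is then {TT, E, E, L, R, S, S}, 7 items in all.
That gives (7)!/(2!·2!) = 1260 arrangements.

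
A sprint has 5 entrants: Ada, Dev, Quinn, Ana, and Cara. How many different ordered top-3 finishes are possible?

60

There are 5 choices for 1st place, 4 for 2nd, and 3 for 3rd.
That gives 5 × 4 × 3 = 60.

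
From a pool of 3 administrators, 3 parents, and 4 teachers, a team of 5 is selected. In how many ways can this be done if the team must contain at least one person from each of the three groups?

Total 5-person selections from all 10: C(10,5) = 252.
Selections missing a whole group: no administrators → C(7,5) = 21; no parents → C(7,5) = 21; no teachers → C(6,5) = 6.
Add back selections omitting two groups (i.e. drawn from a single group): C(3,5) + C(3,5) + C(4,5) = 0.
By inclusion–exclusion: 252 − 48 + 0 = 204.

204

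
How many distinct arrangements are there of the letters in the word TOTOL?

The 5 letters of TOTOL have repeats: O appearing twice and T appearing twice.
So there are 5! / (2!·2!) = 30 distinguishable arrangements.

30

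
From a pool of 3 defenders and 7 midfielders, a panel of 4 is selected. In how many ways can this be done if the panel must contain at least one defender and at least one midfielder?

With no constraint there are C(10,4) = 210 possible selections.
Selections missing a whole group: no defenders → C(7,4) = 35; no midfielders → C(3,4) = 0.
Both groups omitted at once is impossible, so 210 − 35 = 175.

175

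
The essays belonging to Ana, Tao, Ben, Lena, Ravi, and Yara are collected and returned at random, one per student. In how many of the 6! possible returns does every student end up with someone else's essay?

Let Aᵢ be the assignments in which student i gets their own essay. We want the size of the complement of A₁∪…∪A_6.
By inclusion–exclusion this is Σ_{j=0}^{6} (−1)^j C(6,j)·(6−j)!.
Computing: 720 − 720 + 360 − 120 + 30 − 6 + 1 = 265.

265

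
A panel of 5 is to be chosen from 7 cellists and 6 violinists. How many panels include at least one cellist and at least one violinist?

Unrestricted: C(13,5) = 1287 ways to pick any 5 of the 13.
Subtract selections that omit an entire group: no cellists → C(6,5) = 6; no violinists → C(7,5) = 21.
Both groups omitted at once is impossible, so 1287 − 27 = 1260.

1260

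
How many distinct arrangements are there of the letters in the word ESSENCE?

420

ESSENCE has 7 letters with E appearing 3 times and S appearing twice.
So there are 7! / (3!·2!) = 420 distinguishable arrangements.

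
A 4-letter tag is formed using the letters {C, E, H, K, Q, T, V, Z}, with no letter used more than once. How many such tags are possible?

This is a permutation of 4 out of 8: P(8,4) = 8!/4!.
8 × 7 × 6 × 5 = 1680.

1680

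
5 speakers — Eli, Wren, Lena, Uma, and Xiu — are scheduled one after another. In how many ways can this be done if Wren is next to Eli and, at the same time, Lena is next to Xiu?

24

Treat {Wren,Eli} as one block (2 orders) and {Lena,Xiu} as another (2 orders).
That leaves 3 units to arrange: 2 × 2 × 3! = 4 × 6 = 24.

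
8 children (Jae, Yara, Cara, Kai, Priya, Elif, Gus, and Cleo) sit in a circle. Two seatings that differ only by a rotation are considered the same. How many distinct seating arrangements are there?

Seat Jae anywhere (absorbing the rotational symmetry), then permute the other 7: (7)! = 5040.

5040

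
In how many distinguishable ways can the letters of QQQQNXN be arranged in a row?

QQQQNXN has 7 letters with N appearing twice and Q appearing 4 times.
The number of distinct arrangements is 7!/(4!·2!) = 5040/48 = 105.

105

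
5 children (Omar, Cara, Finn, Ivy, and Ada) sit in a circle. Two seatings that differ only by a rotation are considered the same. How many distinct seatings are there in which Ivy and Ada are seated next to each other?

12

Glue Ivy and Ada into a block (2 internal orders). Seating 4 units around a circle gives (3)! arrangements.
So 2 × (3)! = 2 × 6 = 12.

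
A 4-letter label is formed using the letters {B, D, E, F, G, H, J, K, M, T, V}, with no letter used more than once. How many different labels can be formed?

7920

This is a permutation of 4 out of 11: P(11,4) = 11!/7!.
That product is 11 × 10 × 9 × 8 = 7920.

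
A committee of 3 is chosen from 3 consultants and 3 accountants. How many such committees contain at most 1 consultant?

Split by how many consultants are chosen (0 through 1).
Sum: C(3,0)·C(3,3) + C(3,1)·C(3,2) = 1 + 9 = 10.

10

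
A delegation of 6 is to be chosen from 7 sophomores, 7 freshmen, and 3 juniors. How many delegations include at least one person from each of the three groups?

Total 6-person selections from all 17: C(17,6) = 12376.
Selections missing a whole group: no sophomores → C(10,6) = 210; no freshmen → C(10,6) = 210; no juniors → C(14,6) = 3003.
Add back selections omitting two groups (i.e. drawn from a single group): C(7,6) + C(7,6) + C(3,6) = 14.
By inclusion–exclusion: 12376 − 3423 + 14 = 8967.

8967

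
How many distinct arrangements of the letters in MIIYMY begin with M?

30

With the first slot taken by M, it remains to arrange the other 5 letters (IIYMY).
Those 5 letters have I appearing twice and Y appearing twice, giving (5)!/(2!·2!) = 30.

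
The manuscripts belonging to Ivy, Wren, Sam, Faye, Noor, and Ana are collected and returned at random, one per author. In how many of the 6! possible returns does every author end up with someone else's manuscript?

Let Aᵢ be the assignments in which author i gets their own manuscript. We want the size of the complement of A₁∪…∪A_6.
By inclusion–exclusion this is Σ_{j=0}^{6} (−1)^j C(6,j)·(6−j)!.
Computing: 720 − 720 + 360 − 120 + 30 − 6 + 1 = 265.

265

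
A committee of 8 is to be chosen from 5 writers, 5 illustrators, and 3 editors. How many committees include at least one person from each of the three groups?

1240

Unrestricted: C(13,8) = 1287 ways to pick any 8 of the 13.
Subtract selections that omit an entire group: no writers → C(8,8) = 1; no illustrators → C(8,8) = 1; no editors → C(10,8) = 45.
Add back selections omitting two groups (i.e. drawn from a single group): C(5,8) + C(5,8) + C(3,8) = 0.
By inclusion–exclusion: 1287 − 47 + 0 = 1240.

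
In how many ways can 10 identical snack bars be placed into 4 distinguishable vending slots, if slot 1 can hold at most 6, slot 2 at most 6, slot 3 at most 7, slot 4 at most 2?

Without the upper bounds there are C(13,3) = 286 ways to split 10 among 4 vending slots.
Subtract solutions that violate a single cap (substitute x_i' = x_i − (cap_i+1)): x_1 ≥ 7 gives C(6,3) = 20; x_2 ≥ 7 gives C(6,3) = 20; x_3 ≥ 8 gives C(5,3) = 10; x_4 ≥ 3 gives C(10,3) = 120. Together 170.
Add back pairs where two caps are both exceeded: 0 + 0 + 1 + 0 + 1 + 0 = 2.
By inclusion–exclusion the count is 286 − 170 + 2 = 118.

118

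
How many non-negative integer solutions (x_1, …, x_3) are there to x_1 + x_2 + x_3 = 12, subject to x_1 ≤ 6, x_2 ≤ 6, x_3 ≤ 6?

By stars and bars, unrestricted non-negative solutions to x_1+…+x_3 = 12 number C(12+2,2) = 91.
Subtract solutions that violate a single cap (substitute x_i' = x_i − (cap_i+1)): x_1 ≥ 7 gives C(7,2) = 21; x_2 ≥ 7 gives C(7,2) = 21; x_3 ≥ 7 gives C(7,2) = 21. Together 63.
No two caps can be exceeded simultaneously, so the pair terms are all 0.
By inclusion–exclusion the count is 91 − 63 + 0 = 28.

28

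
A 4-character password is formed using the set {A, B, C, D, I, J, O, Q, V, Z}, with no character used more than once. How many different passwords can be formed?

5040

This is a permutation of 4 out of 10: P(10,4) = 10!/6!.
That product is 10 × 9 × 8 × 7 = 5040.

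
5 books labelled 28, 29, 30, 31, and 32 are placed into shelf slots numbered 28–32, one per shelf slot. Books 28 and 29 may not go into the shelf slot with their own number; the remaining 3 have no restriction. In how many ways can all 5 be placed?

Let Aᵢ (for i ∈ {28, 29}) be the placements that put book i in its forbidden shelf slot. Any j of these fix j positions, leaving (5−j)! ways to fill the rest, and there are C(2,j) ways to pick which j.
By inclusion–exclusion, the number of valid placements is Σ_{j=0}^{2} (−1)^j C(2,j)·(5−j)!.
Computing: 120 − 48 + 6 = 78.

78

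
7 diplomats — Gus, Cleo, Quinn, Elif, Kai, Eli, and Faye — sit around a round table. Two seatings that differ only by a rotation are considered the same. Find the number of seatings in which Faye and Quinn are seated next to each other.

Treat {Faye, Quinn} as one unit (2 internal orders) and seat the resulting 6 units around the table: (5)! circular arrangements.
So 2 × (5)! = 2 × 120 = 240.

240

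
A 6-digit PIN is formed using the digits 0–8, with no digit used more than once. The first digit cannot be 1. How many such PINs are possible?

53760

The first digit has 9−1 = 8 choices (anything except 1).
The remaining 5 digits are filled from the other 8 symbols without repetition: 8 × 7 × 6 × 5 × 4 = 6720.
Total: 8 × 6720 = 53760.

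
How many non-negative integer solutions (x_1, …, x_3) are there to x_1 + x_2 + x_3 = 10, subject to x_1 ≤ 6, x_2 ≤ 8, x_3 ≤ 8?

Ignoring the caps, the number of non-negative solutions to x_1+…+x_3 = 10 is C(12,2) = 66.
Subtract solutions that violate a single cap (substitute x_i' = x_i − (cap_i+1)): x_1 ≥ 7 gives C(5,2) = 10; x_2 ≥ 9 gives C(3,2) = 3; x_3 ≥ 9 gives C(3,2) = 3. Together 16.
No two caps can be exceeded simultaneously, so the pair terms are all 0.
By inclusion–exclusion the count is 66 − 16 + 0 = 50.

50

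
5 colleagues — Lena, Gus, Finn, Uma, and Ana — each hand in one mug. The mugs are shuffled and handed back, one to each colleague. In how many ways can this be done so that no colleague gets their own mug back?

44

Let Aᵢ be the assignments in which colleague i gets their own mug. We want the size of the complement of A₁∪…∪A_5.
By inclusion–exclusion this is Σ_{j=0}^{5} (−1)^j C(5,j)·(5−j)!.
Computing: 120 − 120 + 60 − 20 + 5 − 1 = 44.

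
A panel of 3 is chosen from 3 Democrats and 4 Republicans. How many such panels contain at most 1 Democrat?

22

Split by how many Democrats are chosen (0 through 1).
Sum: C(3,0)·C(4,3) + C(3,1)·C(4,2) = 4 + 18 = 22.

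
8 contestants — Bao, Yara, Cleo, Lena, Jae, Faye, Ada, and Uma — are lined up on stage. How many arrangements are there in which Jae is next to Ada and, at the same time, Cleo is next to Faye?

Treat {Jae,Ada} as one block (2 orders) and {Cleo,Faye} as another (2 orders).
That leaves 6 units to arrange: 2 × 2 × 6! = 4 × 720 = 2880.

2880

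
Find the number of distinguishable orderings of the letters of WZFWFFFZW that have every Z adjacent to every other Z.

Treat the 2 copies of Z as a single block. The multiset to arrange is then {ZZ, F, F, F, F, W, W, W}, 8 items in all.
That gives (8)!/(4!·3!) = 280 arrangements.

280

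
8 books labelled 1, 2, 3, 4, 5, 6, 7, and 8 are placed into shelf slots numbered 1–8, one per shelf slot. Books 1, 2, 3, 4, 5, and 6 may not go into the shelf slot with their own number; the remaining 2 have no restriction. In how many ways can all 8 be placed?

Let Aᵢ (for 1 ≤ i ≤ 6) be the placements that put book i in its forbidden shelf slot. Any j of these fix j positions, leaving (8−j)! ways to fill the rest, and there are C(6,j) ways to pick which j.
By inclusion–exclusion, the number of valid placements is Σ_{j=0}^{6} (−1)^j C(6,j)·(8−j)!.
Computing: 40320 − 30240 + 10800 − 2400 + 360 − 36 + 2 = 18806.

18806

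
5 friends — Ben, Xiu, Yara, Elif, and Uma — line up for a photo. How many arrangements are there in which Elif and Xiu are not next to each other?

72

There are 5! = 120 arrangements in all. If Elif and Xiu are adjacent, merging them into one block gives 2·(4)! = 48 arrangements.
So 120 − 48 = 72 arrangements keep them apart.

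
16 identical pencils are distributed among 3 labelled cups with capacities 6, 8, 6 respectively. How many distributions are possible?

Without the upper bounds there are C(18,2) = 153 ways to split 16 among 3 cups.
Subtract solutions that violate a single cap (substitute x_i' = x_i − (cap_i+1)): x_1 ≥ 7 gives C(11,2) = 55; x_2 ≥ 9 gives C(9,2) = 36; x_3 ≥ 7 gives C(11,2) = 55. Together 146.
Add back pairs where two caps are both exceeded: 1 + 6 + 1 = 8.
By inclusion–exclusion the count is 153 − 146 + 8 = 15.

15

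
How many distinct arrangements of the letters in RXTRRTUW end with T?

840

Fix T in the last position and arrange the remaining 7 letters.
Those 7 letters have R appearing 3 times, giving (7)!/(3!) = 840.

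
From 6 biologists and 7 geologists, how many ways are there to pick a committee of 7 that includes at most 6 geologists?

Split by how many geologists are chosen (0 through 6).
Sum: C(7,0)·C(6,7) + C(7,1)·C(6,6) + C(7,2)·C(6,5) + C(7,3)·C(6,4) + C(7,4)·C(6,3) + C(7,5)·C(6,2) + C(7,6)·C(6,1) = 0 + 7 + 126 + 525 + 700 + 315 + 42 = 1715.

1715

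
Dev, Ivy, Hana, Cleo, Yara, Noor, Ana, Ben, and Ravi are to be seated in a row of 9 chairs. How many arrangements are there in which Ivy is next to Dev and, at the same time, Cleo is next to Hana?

20160

Treat {Ivy,Dev} as one block (2 orders) and {Cleo,Hana} as another (2 orders).
That leaves 7 units to arrange: 2 × 2 × 7! = 4 × 5040 = 20160.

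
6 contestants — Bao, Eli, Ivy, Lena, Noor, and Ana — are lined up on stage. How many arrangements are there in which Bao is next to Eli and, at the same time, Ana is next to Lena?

Treat {Bao,Eli} as one block (2 orders) and {Ana,Lena} as another (2 orders).
That leaves 4 units to arrange: 2 × 2 × 4! = 4 × 24 = 96.

96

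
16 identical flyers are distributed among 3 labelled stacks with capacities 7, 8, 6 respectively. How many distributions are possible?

21

Without the upper bounds there are C(18,2) = 153 ways to split 16 among 3 stacks.
Subtract solutions that violate a single cap (substitute x_i' = x_i − (cap_i+1)): x_1 ≥ 8 gives C(10,2) = 45; x_2 ≥ 9 gives C(9,2) = 36; x_3 ≥ 7 gives C(11,2) = 55. Together 136.
Add back pairs where two caps are both exceeded: 0 + 3 + 1 = 4.
By inclusion–exclusion the count is 153 − 136 + 4 = 21.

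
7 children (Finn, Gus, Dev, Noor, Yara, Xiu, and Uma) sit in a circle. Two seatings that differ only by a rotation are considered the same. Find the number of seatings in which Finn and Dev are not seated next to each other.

Without the restriction there are (6)! = 720 seatings.
Seatings with Finn beside Dev: treat them as a block with 2 internal orders, giving 2 × (5)! = 240.
Subtracting, 720 − 240 = 480.

480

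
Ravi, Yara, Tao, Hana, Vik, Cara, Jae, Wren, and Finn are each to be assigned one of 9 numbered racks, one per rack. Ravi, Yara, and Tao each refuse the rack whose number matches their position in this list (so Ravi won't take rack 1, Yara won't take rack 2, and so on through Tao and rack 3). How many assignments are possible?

256320

Let Aᵢ (for i ∈ {1, 2, 3}) be the placements that put person i in their forbidden rack. Any j of these fix j positions, leaving (9−j)! ways to fill the rest, and there are C(3,j) ways to pick which j.
By inclusion–exclusion, the number of valid placements is Σ_{j=0}^{3} (−1)^j C(3,j)·(9−j)!.
Computing: 362880 − 120960 + 15120 − 720 = 256320.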